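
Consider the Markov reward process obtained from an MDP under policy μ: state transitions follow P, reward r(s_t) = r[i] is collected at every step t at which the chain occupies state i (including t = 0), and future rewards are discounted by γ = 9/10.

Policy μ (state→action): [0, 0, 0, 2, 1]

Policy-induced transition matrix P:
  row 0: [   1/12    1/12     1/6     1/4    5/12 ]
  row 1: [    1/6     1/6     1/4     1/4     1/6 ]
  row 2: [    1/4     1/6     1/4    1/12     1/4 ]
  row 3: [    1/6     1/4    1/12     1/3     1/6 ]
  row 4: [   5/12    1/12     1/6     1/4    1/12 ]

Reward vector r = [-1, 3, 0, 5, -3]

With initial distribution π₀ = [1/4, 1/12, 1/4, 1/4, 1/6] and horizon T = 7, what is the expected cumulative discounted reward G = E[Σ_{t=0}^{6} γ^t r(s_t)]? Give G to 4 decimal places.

t=0: π = [0.2500, 0.0833, 0.2500, 0.2500, 0.1667], E[r] = 0.7500, γ^t·E[r] = 0.750000, running G = 0.750000
t=1: π = [0.2083, 0.1528, 0.1736, 0.2292, 0.2361], E[r] = 0.6875, γ^t·E[r] = 0.618750, running G = 1.368750
t=2: π = [0.2228, 0.1487, 0.1748, 0.2402, 0.2135], E[r] = 0.7836, γ^t·E[r] = 0.634688, running G = 2.003438
t=3: π = [0.2160, 0.1503, 0.1736, 0.2409, 0.2191], E[r] = 0.7819, γ^t·E[r] = 0.570023, running G = 2.573461
t=4: π = [0.2179, 0.1505, 0.1736, 0.2411, 0.2169], E[r] = 0.7885, γ^t·E[r] = 0.517366, running G = 3.090827
t=5: π = [0.2172, 0.1505, 0.1736, 0.2412, 0.2175], E[r] = 0.7876, γ^t·E[r] = 0.465069, running G = 3.555896
t=6: π = [0.2174, 0.1505, 0.1736, 0.2412, 0.2173], E[r] = 0.7881, γ^t·E[r] = 0.418841, running G = 3.974738

G = 3.9747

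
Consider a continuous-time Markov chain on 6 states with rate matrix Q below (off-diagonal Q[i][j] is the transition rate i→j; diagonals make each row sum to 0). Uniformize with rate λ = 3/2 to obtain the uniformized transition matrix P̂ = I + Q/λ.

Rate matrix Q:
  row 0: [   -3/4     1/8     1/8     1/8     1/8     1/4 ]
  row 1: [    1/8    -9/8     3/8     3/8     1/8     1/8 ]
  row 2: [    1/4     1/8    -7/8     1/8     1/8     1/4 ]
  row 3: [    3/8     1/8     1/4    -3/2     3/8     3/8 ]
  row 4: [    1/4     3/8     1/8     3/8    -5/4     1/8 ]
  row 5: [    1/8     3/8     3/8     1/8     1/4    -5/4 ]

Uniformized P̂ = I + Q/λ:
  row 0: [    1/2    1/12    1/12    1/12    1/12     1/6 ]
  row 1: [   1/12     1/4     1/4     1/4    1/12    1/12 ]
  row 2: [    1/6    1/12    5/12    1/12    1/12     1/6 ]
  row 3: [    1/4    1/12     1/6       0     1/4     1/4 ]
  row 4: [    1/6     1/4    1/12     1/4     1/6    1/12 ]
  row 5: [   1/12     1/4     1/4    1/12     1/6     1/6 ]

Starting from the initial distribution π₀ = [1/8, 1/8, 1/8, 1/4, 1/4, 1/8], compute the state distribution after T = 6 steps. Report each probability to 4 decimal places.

π = [0.2263, 0.1560, 0.2174, 0.1204, 0.1267, 0.1531]

t=0: π = [0.1250, 0.1250, 0.1250, 0.2500, 0.2500, 0.1250]
t=1: π = [0.2083, 0.1667, 0.1875, 0.1250, 0.1563, 0.1563]
t=2: π = [0.2196, 0.1632, 0.2101, 0.1267, 0.1302, 0.1502]
t=3: π = [0.2243, 0.1573, 0.2161, 0.1217, 0.1278, 0.1528]
t=4: π = [0.2257, 0.1563, 0.2172, 0.1207, 0.1270, 0.1530]
t=5: π = [0.2262, 0.1561, 0.2174, 0.1205, 0.1268, 0.1531]
t=6: π = [0.2263, 0.1560, 0.2174, 0.1204, 0.1267, 0.1531]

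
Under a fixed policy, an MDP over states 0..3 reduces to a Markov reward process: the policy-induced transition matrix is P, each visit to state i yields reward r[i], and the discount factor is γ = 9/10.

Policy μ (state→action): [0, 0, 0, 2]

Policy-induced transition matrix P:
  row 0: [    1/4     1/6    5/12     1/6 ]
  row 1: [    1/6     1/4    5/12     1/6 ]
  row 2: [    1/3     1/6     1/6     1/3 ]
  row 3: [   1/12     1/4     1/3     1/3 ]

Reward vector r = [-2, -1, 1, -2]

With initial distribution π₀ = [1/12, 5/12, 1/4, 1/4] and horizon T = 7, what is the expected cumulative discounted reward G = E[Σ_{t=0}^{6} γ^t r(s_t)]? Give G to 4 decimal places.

G = -4.3488

t=0: π = [0.0833, 0.4167, 0.2500, 0.2500], E[r] = -0.8333, γ^t·E[r] = -0.833333, running G = -0.833333
t=1: π = [0.1944, 0.2222, 0.3333, 0.2500], E[r] = -0.7778, γ^t·E[r] = -0.700000, running G = -1.533333
t=2: π = [0.2176, 0.2060, 0.3125, 0.2639], E[r] = -0.8565, γ^t·E[r] = -0.693750, running G = -2.227083
t=3: π = [0.2149, 0.2058, 0.3166, 0.2627], E[r] = -0.8445, γ^t·E[r] = -0.615656, running G = -2.842740
t=4: π = [0.2154, 0.2057, 0.3156, 0.2632], E[r] = -0.8474, γ^t·E[r] = -0.555968, running G = -3.398708
t=5: π = [0.2153, 0.2057, 0.3158, 0.2631], E[r] = -0.8468, γ^t·E[r] = -0.500018, running G = -3.898726
t=6: π = [0.2153, 0.2057, 0.3158, 0.2632], E[r] = -0.8469, γ^t·E[r] = -0.450084, running G = -4.348810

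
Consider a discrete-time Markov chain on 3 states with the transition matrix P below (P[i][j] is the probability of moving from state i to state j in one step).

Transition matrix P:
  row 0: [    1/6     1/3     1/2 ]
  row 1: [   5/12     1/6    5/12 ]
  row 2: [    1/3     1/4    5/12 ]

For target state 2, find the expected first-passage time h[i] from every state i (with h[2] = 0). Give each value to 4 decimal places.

First-step conditioning: h[2] = 0; for i ≠ 2, h[i] = 1 + Σ_k P[i][k]·h[k].
  h[0] = 1 + 1/6·h[0] + 1/3·h[1]
  h[1] = 1 + 5/12·h[0] + 1/6·h[1]
Solving the 2×2 linear system over states ≠ 2 gives exactly h = [21/10, 9/4, 0] (h[2] = 0 is the target).

h = [2.1000, 2.2500, 0.0000]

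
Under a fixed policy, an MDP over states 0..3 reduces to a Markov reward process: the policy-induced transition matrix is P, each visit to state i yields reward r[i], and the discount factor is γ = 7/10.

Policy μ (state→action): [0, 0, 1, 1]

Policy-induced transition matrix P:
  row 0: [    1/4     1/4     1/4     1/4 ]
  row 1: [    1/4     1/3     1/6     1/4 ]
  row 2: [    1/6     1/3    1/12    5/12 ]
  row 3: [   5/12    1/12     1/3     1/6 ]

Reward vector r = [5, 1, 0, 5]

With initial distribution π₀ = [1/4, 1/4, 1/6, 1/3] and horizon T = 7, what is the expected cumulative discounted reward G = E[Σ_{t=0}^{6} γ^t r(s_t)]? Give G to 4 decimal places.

G = 9.2245

t=0: π = [0.2500, 0.2500, 0.1667, 0.3333], E[r] = 3.1667, γ^t·E[r] = 3.166667, running G = 3.166667
t=1: π = [0.2917, 0.2292, 0.2292, 0.2500], E[r] = 2.9375, γ^t·E[r] = 2.056250, running G = 5.222917
t=2: π = [0.2726, 0.2465, 0.2135, 0.2674], E[r] = 2.9462, γ^t·E[r] = 1.443628, running G = 6.666545
t=3: π = [0.2768, 0.2438, 0.2161, 0.2633], E[r] = 2.9442, γ^t·E[r] = 1.009845, running G = 7.676390
t=4: π = [0.2759, 0.2444, 0.2156, 0.2641], E[r] = 2.9442, γ^t·E[r] = 0.706906, running G = 8.383296
t=5: π = [0.2760, 0.2443, 0.2157, 0.2639], E[r] = 2.9442, γ^t·E[r] = 0.494830, running G = 8.878127
t=6: π = [0.2760, 0.2443, 0.2157, 0.2640], E[r] = 2.9442, γ^t·E[r] = 0.346381, running G = 9.224508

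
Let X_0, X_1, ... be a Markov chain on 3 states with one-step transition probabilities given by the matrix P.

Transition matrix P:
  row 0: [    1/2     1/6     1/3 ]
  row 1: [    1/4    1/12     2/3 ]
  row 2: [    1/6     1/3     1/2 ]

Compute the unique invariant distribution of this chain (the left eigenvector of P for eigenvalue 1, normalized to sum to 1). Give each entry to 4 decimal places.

Balance equations π_j = Σ_i π_i·P[i][j]:
  π_0 = 1/2·π_0 + 1/4·π_1 + 1/6·π_2
  π_1 = 1/6·π_0 + 1/12·π_1 + 1/3·π_2
  normalize: π_0 + π_1 + π_2 = 1
Solving the linear system gives exactly π = [17/61, 14/61, 30/61].

π = [0.2787, 0.2295, 0.4918]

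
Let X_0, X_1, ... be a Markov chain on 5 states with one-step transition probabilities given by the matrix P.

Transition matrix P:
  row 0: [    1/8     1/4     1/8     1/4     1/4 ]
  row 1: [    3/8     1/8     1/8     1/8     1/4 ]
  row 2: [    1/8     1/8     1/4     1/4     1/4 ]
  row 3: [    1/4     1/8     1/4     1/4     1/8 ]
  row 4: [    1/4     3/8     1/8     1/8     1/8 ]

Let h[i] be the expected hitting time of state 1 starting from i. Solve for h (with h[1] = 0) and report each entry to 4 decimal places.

h = [4.4524, 0.0000, 5.0885, 5.1601, 3.8791]

First-step conditioning: h[1] = 0; for i ≠ 1, h[i] = 1 + Σ_k P[i][k]·h[k].
  h[0] = 1 + 1/8·h[0] + 1/8·h[2] + 1/4·h[3] + 1/4·h[4]
  h[2] = 1 + 1/8·h[0] + 1/4·h[2] + 1/4·h[3] + 1/4·h[4]
  h[3] = 1 + 1/4·h[0] + 1/4·h[2] + 1/4·h[3] + 1/8·h[4]
  h[4] = 1 + 1/4·h[0] + 1/8·h[2] + 1/8·h[3] + 1/8·h[4]
Solving the 4×4 linear system over states ≠ 1 gives exactly h = [3976/893, 0, 4544/893, 4608/893, 3464/893] (h[1] = 0 is the target).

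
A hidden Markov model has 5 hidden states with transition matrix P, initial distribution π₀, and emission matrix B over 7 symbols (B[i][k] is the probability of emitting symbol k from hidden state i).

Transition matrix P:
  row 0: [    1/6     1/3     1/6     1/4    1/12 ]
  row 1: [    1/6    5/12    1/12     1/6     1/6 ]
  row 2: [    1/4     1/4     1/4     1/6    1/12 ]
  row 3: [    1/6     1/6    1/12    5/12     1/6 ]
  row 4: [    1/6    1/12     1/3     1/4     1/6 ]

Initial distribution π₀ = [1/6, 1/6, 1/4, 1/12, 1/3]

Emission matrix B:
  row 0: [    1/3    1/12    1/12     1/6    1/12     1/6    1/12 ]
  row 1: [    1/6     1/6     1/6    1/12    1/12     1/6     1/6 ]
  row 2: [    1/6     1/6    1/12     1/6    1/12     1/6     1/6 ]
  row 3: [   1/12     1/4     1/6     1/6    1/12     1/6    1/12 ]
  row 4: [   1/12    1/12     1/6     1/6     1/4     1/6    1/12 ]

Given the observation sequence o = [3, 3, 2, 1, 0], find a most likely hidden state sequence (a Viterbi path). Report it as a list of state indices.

t=0: δ = [2.778e-02, 1.389e-02, 4.167e-02, 1.389e-02, 5.556e-02]  (obs o_0=3)
t=1: δ = [1.736e-03, 8.681e-04, 3.086e-03, 2.315e-03, 1.543e-03]  ψ = [2, 2, 4, 4, 4]  (obs o_1=3)
t=2: δ = [6.430e-05, 1.286e-04, 6.430e-05, 1.608e-04, 6.430e-05]  ψ = [2, 2, 2, 3, 3]  (obs o_2=2)
t=3: δ = [2.233e-06, 8.931e-06, 3.572e-06, 1.674e-05, 2.233e-06]  ψ = [3, 1, 4, 3, 3]  (obs o_3=1)
t=4: δ = [9.303e-07, 6.202e-07, 2.326e-07, 5.814e-07, 2.326e-07]  ψ = [3, 1, 3, 3, 3]  (obs o_4=0)
backtrack: best end state = 0; path = [4, 3, 3, 3, 0]

path = [4, 3, 3, 3, 0]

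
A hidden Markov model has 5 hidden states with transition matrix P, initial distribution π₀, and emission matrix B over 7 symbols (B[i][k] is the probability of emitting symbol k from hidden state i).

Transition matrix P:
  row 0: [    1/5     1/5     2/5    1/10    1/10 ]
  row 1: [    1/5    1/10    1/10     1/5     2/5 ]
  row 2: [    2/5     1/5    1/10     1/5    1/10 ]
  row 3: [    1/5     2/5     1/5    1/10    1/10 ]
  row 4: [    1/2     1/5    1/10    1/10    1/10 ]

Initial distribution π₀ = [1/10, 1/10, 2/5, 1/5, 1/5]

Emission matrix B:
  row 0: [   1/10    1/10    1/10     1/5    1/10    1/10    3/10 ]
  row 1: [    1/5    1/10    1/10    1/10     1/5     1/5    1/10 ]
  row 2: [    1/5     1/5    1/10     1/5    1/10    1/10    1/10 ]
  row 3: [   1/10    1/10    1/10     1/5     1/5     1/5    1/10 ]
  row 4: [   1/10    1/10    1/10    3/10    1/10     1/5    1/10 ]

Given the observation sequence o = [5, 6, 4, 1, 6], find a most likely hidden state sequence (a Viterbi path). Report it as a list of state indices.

path = [4, 0, 1, 4, 0]

t=0: δ = [1.000e-02, 2.000e-02, 4.000e-02, 4.000e-02, 4.000e-02]  (obs o_0=5)
t=1: δ = [6.000e-03, 1.600e-03, 8.000e-04, 8.000e-04, 8.000e-04]  ψ = [4, 3, 3, 2, 1]  (obs o_1=6)
t=2: δ = [1.200e-04, 2.400e-04, 2.400e-04, 1.200e-04, 6.400e-05]  ψ = [0, 0, 0, 0, 1]  (obs o_2=4)
t=3: δ = [9.600e-06, 4.800e-06, 9.600e-06, 4.800e-06, 9.600e-06]  ψ = [2, 2, 0, 1, 1]  (obs o_3=1)
t=4: δ = [1.440e-06, 1.920e-07, 3.840e-07, 1.920e-07, 1.920e-07]  ψ = [4, 0, 0, 2, 1]  (obs o_4=6)
backtrack: best end state = 0; path = [4, 0, 1, 4, 0]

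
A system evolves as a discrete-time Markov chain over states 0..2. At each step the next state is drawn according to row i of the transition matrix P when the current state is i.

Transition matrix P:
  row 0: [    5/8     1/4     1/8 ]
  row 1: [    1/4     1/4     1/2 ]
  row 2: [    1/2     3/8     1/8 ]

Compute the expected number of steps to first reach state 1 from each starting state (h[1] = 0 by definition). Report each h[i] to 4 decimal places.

First-step conditioning: h[1] = 0; for i ≠ 1, h[i] = 1 + Σ_k P[i][k]·h[k].
  h[0] = 1 + 5/8·h[0] + 1/8·h[2]
  h[2] = 1 + 1/2·h[0] + 1/8·h[2]
Solving the 2×2 linear system over states ≠ 1 gives exactly h = [64/17, 0, 56/17] (h[1] = 0 is the target).

h = [3.7647, 0.0000, 3.2941]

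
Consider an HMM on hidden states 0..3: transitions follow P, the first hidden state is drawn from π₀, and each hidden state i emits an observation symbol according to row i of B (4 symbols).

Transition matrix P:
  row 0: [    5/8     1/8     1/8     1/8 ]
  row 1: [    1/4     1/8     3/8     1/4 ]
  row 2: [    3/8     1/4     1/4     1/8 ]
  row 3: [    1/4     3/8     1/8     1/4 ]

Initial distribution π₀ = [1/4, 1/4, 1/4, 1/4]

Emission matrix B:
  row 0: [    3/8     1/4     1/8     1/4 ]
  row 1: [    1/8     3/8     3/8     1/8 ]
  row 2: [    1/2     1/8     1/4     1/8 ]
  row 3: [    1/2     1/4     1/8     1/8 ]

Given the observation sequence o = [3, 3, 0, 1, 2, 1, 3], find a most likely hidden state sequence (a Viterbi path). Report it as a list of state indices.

path = [0, 0, 0, 0, 0, 0, 0]

t=0: δ = [6.250e-02, 3.125e-02, 3.125e-02, 3.125e-02]  (obs o_0=3)
t=1: δ = [9.766e-03, 1.465e-03, 1.465e-03, 9.766e-04]  ψ = [0, 3, 1, 0]  (obs o_1=3)
t=2: δ = [2.289e-03, 1.526e-04, 6.104e-04, 6.104e-04]  ψ = [0, 0, 0, 0]  (obs o_2=0)
t=3: δ = [3.576e-04, 1.073e-04, 3.576e-05, 7.153e-05]  ψ = [0, 0, 0, 0]  (obs o_3=1)
t=4: δ = [2.794e-05, 1.676e-05, 1.118e-05, 5.588e-06]  ψ = [0, 0, 0, 0]  (obs o_4=2)
t=5: δ = [4.366e-06, 1.310e-06, 7.858e-07, 1.048e-06]  ψ = [0, 0, 1, 1]  (obs o_5=1)
t=6: δ = [6.821e-07, 6.821e-08, 6.821e-08, 6.821e-08]  ψ = [0, 0, 0, 0]  (obs o_6=3)
backtrack: best end state = 0; path = [0, 0, 0, 0, 0, 0, 0]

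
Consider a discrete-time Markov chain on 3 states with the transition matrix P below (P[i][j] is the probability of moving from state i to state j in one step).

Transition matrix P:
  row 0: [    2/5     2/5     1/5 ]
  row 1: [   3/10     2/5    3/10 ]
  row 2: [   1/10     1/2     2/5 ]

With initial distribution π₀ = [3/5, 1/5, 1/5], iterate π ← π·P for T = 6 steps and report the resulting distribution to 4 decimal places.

t=0: π = [0.6000, 0.2000, 0.2000]
t=1: π = [0.3200, 0.4200, 0.2600]
t=2: π = [0.2800, 0.4260, 0.2940]
t=3: π = [0.2692, 0.4294, 0.3014]
t=4: π = [0.2666, 0.4301, 0.3032]
t=5: π = [0.2660, 0.4303, 0.3037]
t=6: π = [0.2659, 0.4304, 0.3038]

π = [0.2659, 0.4304, 0.3038]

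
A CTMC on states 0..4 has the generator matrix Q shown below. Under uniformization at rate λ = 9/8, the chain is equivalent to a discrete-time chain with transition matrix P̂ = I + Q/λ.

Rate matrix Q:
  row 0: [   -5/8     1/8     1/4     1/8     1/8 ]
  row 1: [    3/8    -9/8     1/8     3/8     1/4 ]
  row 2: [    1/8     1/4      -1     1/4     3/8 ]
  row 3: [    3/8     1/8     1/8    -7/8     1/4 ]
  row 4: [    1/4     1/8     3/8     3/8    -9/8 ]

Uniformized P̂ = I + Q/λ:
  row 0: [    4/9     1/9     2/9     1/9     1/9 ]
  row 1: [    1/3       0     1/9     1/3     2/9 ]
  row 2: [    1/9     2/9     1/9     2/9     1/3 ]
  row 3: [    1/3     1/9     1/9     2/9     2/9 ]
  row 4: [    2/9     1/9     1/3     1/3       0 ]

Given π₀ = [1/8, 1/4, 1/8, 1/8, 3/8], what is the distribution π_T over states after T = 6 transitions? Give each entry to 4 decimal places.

π = [0.3079, 0.1184, 0.1831, 0.2200, 0.1706]

t=0: π = [0.1250, 0.2500, 0.1250, 0.1250, 0.3750]
t=1: π = [0.2778, 0.0972, 0.2083, 0.2778, 0.1389]
t=2: π = [0.3025, 0.1235, 0.1728, 0.2176, 0.1836]
t=3: π = [0.3081, 0.1166, 0.1855, 0.2227, 0.1670]
t=4: π = [0.3078, 0.1188, 0.1825, 0.2195, 0.1715]
t=5: π = [0.3079, 0.1182, 0.1834, 0.2203, 0.1702]
t=6: π = [0.3079, 0.1184, 0.1831, 0.2200, 0.1706]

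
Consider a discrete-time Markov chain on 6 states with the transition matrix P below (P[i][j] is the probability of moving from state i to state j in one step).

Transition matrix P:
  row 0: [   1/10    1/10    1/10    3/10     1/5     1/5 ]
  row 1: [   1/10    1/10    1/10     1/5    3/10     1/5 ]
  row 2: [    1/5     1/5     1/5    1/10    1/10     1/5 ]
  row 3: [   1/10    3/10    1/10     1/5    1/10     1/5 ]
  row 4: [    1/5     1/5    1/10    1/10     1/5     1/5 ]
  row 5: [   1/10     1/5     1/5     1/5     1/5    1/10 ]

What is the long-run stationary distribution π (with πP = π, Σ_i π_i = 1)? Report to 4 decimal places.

π = [0.1319, 0.1863, 0.1313, 0.1813, 0.1874, 0.1818]

Balance equations π_j = Σ_i π_i·P[i][j]:
  π_0 = 1/10·π_0 + 1/10·π_1 + 1/5·π_2 + 1/10·π_3 + 1/5·π_4 + 1/10·π_5
  π_1 = 1/10·π_0 + 1/10·π_1 + 1/5·π_2 + 3/10·π_3 + 1/5·π_4 + 1/5·π_5
  π_2 = 1/10·π_0 + 1/10·π_1 + 1/5·π_2 + 1/10·π_3 + 1/10·π_4 + 1/5·π_5
  π_3 = 3/10·π_0 + 1/5·π_1 + 1/10·π_2 + 1/5·π_3 + 1/10·π_4 + 1/5·π_5
  π_4 = 1/5·π_0 + 3/10·π_1 + 1/10·π_2 + 1/10·π_3 + 1/5·π_4 + 1/5·π_5
  normalize: π_0 + π_1 + π_2 + π_3 + π_4 + π_5 = 1
Solving the linear system gives exactly π = [12/91, 373/2002, 13/99, 33/182, 1688/9009, 2/11].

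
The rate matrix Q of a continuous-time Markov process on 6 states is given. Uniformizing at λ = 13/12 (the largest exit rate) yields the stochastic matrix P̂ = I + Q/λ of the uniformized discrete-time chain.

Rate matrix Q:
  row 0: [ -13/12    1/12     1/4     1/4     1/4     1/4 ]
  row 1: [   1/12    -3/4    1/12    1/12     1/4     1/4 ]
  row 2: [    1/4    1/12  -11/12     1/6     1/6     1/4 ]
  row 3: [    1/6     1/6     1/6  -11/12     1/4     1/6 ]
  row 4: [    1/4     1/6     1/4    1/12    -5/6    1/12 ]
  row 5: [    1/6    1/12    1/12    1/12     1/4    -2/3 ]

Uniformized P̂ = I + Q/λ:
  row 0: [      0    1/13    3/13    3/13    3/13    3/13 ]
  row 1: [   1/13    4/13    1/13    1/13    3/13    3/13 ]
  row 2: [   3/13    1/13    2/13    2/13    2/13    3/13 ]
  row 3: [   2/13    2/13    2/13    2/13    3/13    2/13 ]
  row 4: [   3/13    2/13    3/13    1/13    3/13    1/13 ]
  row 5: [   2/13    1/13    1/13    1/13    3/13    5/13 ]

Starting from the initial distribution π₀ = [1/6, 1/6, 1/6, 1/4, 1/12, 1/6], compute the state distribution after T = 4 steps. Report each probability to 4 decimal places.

t=0: π = [0.1667, 0.1667, 0.1667, 0.2500, 0.0833, 0.1667]
t=1: π = [0.1346, 0.1410, 0.1474, 0.1346, 0.2179, 0.2244]
t=2: π = [0.1504, 0.1366, 0.1529, 0.1193, 0.2194, 0.2214]
t=3: π = [0.1488, 0.1345, 0.1548, 0.1210, 0.2190, 0.2219]
t=4: π = [0.1494, 0.1341, 0.1547, 0.1210, 0.2189, 0.2219]

π = [0.1494, 0.1341, 0.1547, 0.1210, 0.2189, 0.2219]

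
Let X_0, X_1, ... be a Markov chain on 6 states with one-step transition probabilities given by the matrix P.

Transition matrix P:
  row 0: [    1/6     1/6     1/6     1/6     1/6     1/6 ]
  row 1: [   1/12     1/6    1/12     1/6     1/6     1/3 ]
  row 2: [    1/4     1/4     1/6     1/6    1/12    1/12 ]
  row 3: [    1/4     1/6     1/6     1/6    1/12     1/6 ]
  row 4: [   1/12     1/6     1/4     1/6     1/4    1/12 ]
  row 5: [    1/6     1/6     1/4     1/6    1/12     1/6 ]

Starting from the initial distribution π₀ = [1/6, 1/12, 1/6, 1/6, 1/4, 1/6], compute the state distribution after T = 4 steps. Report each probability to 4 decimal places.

t=0: π = [0.1667, 0.0833, 0.1667, 0.1667, 0.2500, 0.1667]
t=1: π = [0.1667, 0.1806, 0.1944, 0.1667, 0.1458, 0.1458]
t=2: π = [0.1696, 0.1829, 0.1759, 0.1667, 0.1366, 0.1684]
t=3: π = [0.1686, 0.1813, 0.1768, 0.1667, 0.1355, 0.1711]
t=4: π = [0.1689, 0.1814, 0.1771, 0.1667, 0.1351, 0.1709]

π = [0.1689, 0.1814, 0.1771, 0.1667, 0.1351, 0.1709]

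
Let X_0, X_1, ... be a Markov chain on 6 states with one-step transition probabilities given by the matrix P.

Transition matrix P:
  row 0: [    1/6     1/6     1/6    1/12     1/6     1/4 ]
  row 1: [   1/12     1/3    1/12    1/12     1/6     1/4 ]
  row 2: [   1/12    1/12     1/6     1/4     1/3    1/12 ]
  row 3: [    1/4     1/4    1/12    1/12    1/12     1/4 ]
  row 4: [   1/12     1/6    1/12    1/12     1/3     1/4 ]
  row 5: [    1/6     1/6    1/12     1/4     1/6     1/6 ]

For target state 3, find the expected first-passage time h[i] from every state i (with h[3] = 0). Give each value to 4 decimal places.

h = [7.2485, 7.3512, 6.2217, 0.0000, 7.3512, 6.2124]

First-step conditioning: h[3] = 0; for i ≠ 3, h[i] = 1 + Σ_k P[i][k]·h[k].
  h[0] = 1 + 1/6·h[0] + 1/6·h[1] + 1/6·h[2] + 1/6·h[4] + 1/4·h[5]
  h[1] = 1 + 1/12·h[0] + 1/3·h[1] + 1/12·h[2] + 1/6·h[4] + 1/4·h[5]
  h[2] = 1 + 1/12·h[0] + 1/12·h[1] + 1/6·h[2] + 1/3·h[4] + 1/12·h[5]
  h[4] = 1 + 1/12·h[0] + 1/6·h[1] + 1/12·h[2] + 1/3·h[4] + 1/4·h[5]
  h[5] = 1 + 1/6·h[0] + 1/6·h[1] + 1/12·h[2] + 1/6·h[4] + 1/6·h[5]
Solving the 5×5 linear system over states ≠ 3 gives exactly h = [6212/857, 6300/857, 5332/857, 0, 6300/857, 5324/857] (h[3] = 0 is the target).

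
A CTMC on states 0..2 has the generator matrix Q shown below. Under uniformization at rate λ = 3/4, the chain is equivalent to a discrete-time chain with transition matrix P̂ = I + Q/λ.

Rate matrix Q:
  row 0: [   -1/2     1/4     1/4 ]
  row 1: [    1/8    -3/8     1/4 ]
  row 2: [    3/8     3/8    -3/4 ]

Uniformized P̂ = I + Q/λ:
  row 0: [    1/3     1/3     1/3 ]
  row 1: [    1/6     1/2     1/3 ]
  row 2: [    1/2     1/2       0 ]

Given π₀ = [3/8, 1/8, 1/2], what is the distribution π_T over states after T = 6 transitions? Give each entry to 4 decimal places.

π = [0.2998, 0.4499, 0.2503]

t=0: π = [0.3750, 0.1250, 0.5000]
t=1: π = [0.3958, 0.4375, 0.1667]
t=2: π = [0.2882, 0.4340, 0.2778]
t=3: π = [0.3073, 0.4520, 0.2407]
t=4: π = [0.2981, 0.4488, 0.2531]
t=5: π = [0.3007, 0.4503, 0.2490]
t=6: π = [0.2998, 0.4499, 0.2503]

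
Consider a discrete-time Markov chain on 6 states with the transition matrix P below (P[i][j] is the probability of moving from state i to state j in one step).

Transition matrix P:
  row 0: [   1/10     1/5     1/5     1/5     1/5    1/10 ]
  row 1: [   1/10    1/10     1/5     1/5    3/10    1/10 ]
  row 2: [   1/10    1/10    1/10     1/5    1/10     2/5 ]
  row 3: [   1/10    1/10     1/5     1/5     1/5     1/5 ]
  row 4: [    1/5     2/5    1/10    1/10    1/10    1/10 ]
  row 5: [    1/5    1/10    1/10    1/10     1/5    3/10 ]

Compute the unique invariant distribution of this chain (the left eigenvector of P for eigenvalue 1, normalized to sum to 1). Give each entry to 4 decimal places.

π = [0.1384, 0.1690, 0.1469, 0.1616, 0.1838, 0.2003]

Balance equations π_j = Σ_i π_i·P[i][j]:
  π_0 = 1/10·π_0 + 1/10·π_1 + 1/10·π_2 + 1/10·π_3 + 1/5·π_4 + 1/5·π_5
  π_1 = 1/5·π_0 + 1/10·π_1 + 1/10·π_2 + 1/10·π_3 + 2/5·π_4 + 1/10·π_5
  π_2 = 1/5·π_0 + 1/5·π_1 + 1/10·π_2 + 1/5·π_3 + 1/10·π_4 + 1/10·π_5
  π_3 = 1/5·π_0 + 1/5·π_1 + 1/5·π_2 + 1/5·π_3 + 1/10·π_4 + 1/10·π_5
  π_4 = 1/5·π_0 + 3/10·π_1 + 1/10·π_2 + 1/5·π_3 + 1/10·π_4 + 1/5·π_5
  normalize: π_0 + π_1 + π_2 + π_3 + π_4 + π_5 = 1
Solving the linear system gives exactly π = [15019/108510, 18337/108510, 1594/10851, 8767/54255, 6649/36170, 21733/108510].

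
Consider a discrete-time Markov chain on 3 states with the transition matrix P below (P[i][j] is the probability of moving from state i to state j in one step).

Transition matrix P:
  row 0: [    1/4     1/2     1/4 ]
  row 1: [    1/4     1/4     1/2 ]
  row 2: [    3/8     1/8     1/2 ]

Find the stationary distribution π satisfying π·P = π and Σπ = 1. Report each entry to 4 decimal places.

Balance equations π_j = Σ_i π_i·P[i][j]:
  π_0 = 1/4·π_0 + 1/4·π_1 + 3/8·π_2
  π_1 = 1/2·π_0 + 1/4·π_1 + 1/8·π_2
  normalize: π_0 + π_1 + π_2 = 1
Solving the linear system gives exactly π = [10/33, 3/11, 14/33].

π = [0.3030, 0.2727, 0.4242]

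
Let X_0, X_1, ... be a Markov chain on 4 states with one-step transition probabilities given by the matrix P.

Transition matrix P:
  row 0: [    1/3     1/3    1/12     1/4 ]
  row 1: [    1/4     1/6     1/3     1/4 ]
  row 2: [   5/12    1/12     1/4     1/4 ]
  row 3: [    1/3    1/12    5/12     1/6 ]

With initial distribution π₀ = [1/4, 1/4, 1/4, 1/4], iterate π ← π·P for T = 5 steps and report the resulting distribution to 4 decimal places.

π = [0.3387, 0.1833, 0.2473, 0.2308]

t=0: π = [0.2500, 0.2500, 0.2500, 0.2500]
t=1: π = [0.3333, 0.1667, 0.2708, 0.2292]
t=2: π = [0.3420, 0.1806, 0.2465, 0.2309]
t=3: π = [0.3388, 0.1839, 0.2465, 0.2308]
t=4: π = [0.3386, 0.1834, 0.2473, 0.2308]
t=5: π = [0.3387, 0.1833, 0.2473, 0.2308]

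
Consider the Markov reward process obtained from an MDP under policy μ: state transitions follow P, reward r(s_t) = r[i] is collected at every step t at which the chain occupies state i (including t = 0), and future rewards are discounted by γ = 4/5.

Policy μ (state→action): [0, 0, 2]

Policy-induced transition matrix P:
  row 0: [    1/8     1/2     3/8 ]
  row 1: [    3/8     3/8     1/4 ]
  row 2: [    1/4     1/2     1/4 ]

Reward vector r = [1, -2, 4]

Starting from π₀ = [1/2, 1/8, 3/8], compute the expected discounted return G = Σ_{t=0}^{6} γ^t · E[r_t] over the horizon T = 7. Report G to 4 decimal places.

G = 3.2476

t=0: π = [0.5000, 0.1250, 0.3750], E[r] = 1.7500, γ^t·E[r] = 1.750000, running G = 1.750000
t=1: π = [0.2031, 0.4844, 0.3125], E[r] = 0.4844, γ^t·E[r] = 0.387500, running G = 2.137500
t=2: π = [0.2852, 0.4395, 0.2754], E[r] = 0.5078, γ^t·E[r] = 0.325000, running G = 2.462500
t=3: π = [0.2693, 0.4451, 0.2856], E[r] = 0.5217, γ^t·E[r] = 0.267125, running G = 2.729625
t=4: π = [0.2720, 0.4444, 0.2837], E[r] = 0.5179, γ^t·E[r] = 0.212125, running G = 2.941750
t=5: π = [0.2715, 0.4445, 0.2840], E[r] = 0.5186, γ^t·E[r] = 0.169944, running G = 3.111694
t=6: π = [0.2716, 0.4444, 0.2839], E[r] = 0.5185, γ^t·E[r] = 0.135922, running G = 3.247616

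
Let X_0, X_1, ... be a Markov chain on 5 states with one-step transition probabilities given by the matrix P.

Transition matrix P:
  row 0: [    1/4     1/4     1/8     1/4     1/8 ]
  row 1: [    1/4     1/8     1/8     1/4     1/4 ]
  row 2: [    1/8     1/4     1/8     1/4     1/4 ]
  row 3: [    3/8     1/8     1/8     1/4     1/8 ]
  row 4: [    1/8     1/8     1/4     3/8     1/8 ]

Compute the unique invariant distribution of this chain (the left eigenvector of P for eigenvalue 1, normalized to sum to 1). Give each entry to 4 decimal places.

π = [0.2450, 0.1738, 0.1456, 0.2706, 0.1649]

Balance equations π_j = Σ_i π_i·P[i][j]:
  π_0 = 1/4·π_0 + 1/4·π_1 + 1/8·π_2 + 3/8·π_3 + 1/8·π_4
  π_1 = 1/4·π_0 + 1/8·π_1 + 1/4·π_2 + 1/8·π_3 + 1/8·π_4
  π_2 = 1/8·π_0 + 1/8·π_1 + 1/8·π_2 + 1/8·π_3 + 1/4·π_4
  π_3 = 1/4·π_0 + 1/4·π_1 + 1/4·π_2 + 1/4·π_3 + 3/8·π_4
  normalize: π_0 + π_1 + π_2 + π_3 + π_4 = 1
Solving the linear system gives exactly π = [1129/4608, 89/512, 671/4608, 1247/4608, 95/576].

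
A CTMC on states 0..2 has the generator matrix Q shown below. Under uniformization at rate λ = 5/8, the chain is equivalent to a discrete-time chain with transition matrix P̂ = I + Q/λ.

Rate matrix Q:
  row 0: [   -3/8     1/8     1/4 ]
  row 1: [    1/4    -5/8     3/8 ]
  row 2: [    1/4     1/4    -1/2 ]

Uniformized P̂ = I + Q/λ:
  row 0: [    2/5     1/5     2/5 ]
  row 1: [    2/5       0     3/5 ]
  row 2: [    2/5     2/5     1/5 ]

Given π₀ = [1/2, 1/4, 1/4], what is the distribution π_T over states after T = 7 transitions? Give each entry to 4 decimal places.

π = [0.4000, 0.2285, 0.3715]

t=0: π = [0.5000, 0.2500, 0.2500]
t=1: π = [0.4000, 0.2000, 0.4000]
t=2: π = [0.4000, 0.2400, 0.3600]
t=3: π = [0.4000, 0.2240, 0.3760]
t=4: π = [0.4000, 0.2304, 0.3696]
t=5: π = [0.4000, 0.2278, 0.3722]
t=6: π = [0.4000, 0.2289, 0.3711]
t=7: π = [0.4000, 0.2285, 0.3715]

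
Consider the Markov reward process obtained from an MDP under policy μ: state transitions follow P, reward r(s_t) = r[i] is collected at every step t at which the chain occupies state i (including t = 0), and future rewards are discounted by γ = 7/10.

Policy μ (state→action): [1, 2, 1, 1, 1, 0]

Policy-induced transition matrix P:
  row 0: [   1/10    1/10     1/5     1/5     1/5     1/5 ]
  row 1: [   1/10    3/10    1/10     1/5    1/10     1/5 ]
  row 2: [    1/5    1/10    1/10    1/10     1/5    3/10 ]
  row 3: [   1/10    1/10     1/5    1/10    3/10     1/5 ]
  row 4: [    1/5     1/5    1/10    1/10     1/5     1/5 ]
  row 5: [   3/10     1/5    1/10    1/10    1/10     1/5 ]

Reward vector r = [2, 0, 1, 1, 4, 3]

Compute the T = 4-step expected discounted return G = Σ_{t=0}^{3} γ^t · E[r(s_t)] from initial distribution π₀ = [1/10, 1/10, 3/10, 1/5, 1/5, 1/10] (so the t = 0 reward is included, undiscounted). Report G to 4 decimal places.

t=0: π = [0.1000, 0.1000, 0.3000, 0.2000, 0.2000, 0.1000], E[r] = 1.8000, γ^t·E[r] = 1.800000, running G = 1.800000
t=1: π = [0.1700, 0.1500, 0.1300, 0.1200, 0.2000, 0.2300], E[r] = 2.0800, γ^t·E[r] = 1.456000, running G = 3.256000
t=2: π = [0.1790, 0.1730, 0.1290, 0.1320, 0.1740, 0.2130], E[r] = 1.9540, γ^t·E[r] = 0.957460, running G = 4.213460
t=3: π = [0.1729, 0.1733, 0.1311, 0.1352, 0.1746, 0.2129], E[r] = 1.9492, γ^t·E[r] = 0.668576, running G = 4.882036

G = 4.8820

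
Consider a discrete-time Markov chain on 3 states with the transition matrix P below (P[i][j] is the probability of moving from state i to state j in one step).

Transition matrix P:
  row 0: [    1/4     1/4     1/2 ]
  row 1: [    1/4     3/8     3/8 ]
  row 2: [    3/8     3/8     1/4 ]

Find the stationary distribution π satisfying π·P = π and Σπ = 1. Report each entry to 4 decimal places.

π = [0.2958, 0.3380, 0.3662]

Balance equations π_j = Σ_i π_i·P[i][j]:
  π_0 = 1/4·π_0 + 1/4·π_1 + 3/8·π_2
  π_1 = 1/4·π_0 + 3/8·π_1 + 3/8·π_2
  normalize: π_0 + π_1 + π_2 = 1
Solving the linear system gives exactly π = [21/71, 24/71, 26/71].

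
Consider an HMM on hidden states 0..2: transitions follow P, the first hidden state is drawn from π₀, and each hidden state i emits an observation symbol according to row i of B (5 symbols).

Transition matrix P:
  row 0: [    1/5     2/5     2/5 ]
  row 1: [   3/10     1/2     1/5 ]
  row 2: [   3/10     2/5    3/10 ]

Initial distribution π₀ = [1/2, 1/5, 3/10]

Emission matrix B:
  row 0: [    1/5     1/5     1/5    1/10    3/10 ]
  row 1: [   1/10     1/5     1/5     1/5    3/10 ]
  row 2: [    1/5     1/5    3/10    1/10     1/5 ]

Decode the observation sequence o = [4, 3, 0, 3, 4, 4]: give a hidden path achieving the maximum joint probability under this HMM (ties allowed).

path = [0, 1, 1, 1, 1, 1]

t=0: δ = [1.500e-01, 6.000e-02, 6.000e-02]  (obs o_0=4)
t=1: δ = [3.000e-03, 1.200e-02, 6.000e-03]  ψ = [0, 0, 0]  (obs o_1=3)
t=2: δ = [7.200e-04, 6.000e-04, 4.800e-04]  ψ = [1, 1, 1]  (obs o_2=0)
t=3: δ = [1.800e-05, 6.000e-05, 2.880e-05]  ψ = [1, 1, 0]  (obs o_3=3)
t=4: δ = [5.400e-06, 9.000e-06, 2.400e-06]  ψ = [1, 1, 1]  (obs o_4=4)
t=5: δ = [8.100e-07, 1.350e-06, 4.320e-07]  ψ = [1, 1, 0]  (obs o_5=4)
backtrack: best end state = 1; path = [0, 1, 1, 1, 1, 1]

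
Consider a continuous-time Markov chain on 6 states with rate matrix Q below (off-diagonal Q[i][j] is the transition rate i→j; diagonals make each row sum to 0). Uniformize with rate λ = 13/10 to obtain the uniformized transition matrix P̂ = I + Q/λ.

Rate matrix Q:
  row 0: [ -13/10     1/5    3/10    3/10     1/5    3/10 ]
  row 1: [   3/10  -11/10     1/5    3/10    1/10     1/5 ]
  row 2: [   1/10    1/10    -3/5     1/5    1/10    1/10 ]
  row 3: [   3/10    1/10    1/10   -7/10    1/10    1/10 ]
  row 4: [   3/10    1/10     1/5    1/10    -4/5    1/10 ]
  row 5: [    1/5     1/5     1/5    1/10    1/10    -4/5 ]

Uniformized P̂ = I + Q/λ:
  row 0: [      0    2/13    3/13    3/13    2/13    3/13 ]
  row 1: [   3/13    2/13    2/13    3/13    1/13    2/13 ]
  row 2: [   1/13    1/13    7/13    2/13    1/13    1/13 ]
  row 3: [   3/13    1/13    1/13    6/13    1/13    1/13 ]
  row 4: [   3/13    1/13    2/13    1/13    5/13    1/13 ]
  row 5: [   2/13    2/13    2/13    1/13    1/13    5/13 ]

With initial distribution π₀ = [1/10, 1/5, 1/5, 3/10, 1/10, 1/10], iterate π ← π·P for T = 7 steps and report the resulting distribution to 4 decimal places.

π = [0.1477, 0.1086, 0.2409, 0.2193, 0.1275, 0.1560]

t=0: π = [0.1000, 0.2000, 0.2000, 0.3000, 0.1000, 0.1000]
t=1: π = [0.1692, 0.1077, 0.2154, 0.2538, 0.1154, 0.1385]
t=2: π = [0.1479, 0.1089, 0.2302, 0.2337, 0.1254, 0.1538]
t=3: π = [0.1494, 0.1085, 0.2358, 0.2240, 0.1269, 0.1554]
t=4: π = [0.1481, 0.1087, 0.2388, 0.2209, 0.1275, 0.1561]
t=5: π = [0.1479, 0.1087, 0.2401, 0.2198, 0.1275, 0.1561]
t=6: π = [0.1477, 0.1087, 0.2407, 0.2194, 0.1275, 0.1561]
t=7: π = [0.1477, 0.1086, 0.2409, 0.2193, 0.1275, 0.1560]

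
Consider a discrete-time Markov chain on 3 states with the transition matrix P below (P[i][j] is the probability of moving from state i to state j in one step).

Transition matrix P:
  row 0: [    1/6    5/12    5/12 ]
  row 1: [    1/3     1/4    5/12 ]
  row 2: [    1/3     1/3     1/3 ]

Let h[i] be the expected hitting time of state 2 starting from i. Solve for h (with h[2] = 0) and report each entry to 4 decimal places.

First-step conditioning: h[2] = 0; for i ≠ 2, h[i] = 1 + Σ_k P[i][k]·h[k].
  h[0] = 1 + 1/6·h[0] + 5/12·h[1]
  h[1] = 1 + 1/3·h[0] + 1/4·h[1]
Solving the 2×2 linear system over states ≠ 2 gives exactly h = [12/5, 12/5, 0] (h[2] = 0 is the target).

h = [2.4000, 2.4000, 0.0000]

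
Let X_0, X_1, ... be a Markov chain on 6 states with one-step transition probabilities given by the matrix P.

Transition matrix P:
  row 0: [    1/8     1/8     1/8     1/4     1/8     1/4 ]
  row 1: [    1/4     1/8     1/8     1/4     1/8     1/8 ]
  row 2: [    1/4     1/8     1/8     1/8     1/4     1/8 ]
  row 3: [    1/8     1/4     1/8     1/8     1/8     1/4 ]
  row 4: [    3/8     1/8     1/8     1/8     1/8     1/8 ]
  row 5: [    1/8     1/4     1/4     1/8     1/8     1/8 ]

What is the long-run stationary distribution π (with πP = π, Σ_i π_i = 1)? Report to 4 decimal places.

Balance equations π_j = Σ_i π_i·P[i][j]:
  π_0 = 1/8·π_0 + 1/4·π_1 + 1/4·π_2 + 1/8·π_3 + 3/8·π_4 + 1/8·π_5
  π_1 = 1/8·π_0 + 1/8·π_1 + 1/8·π_2 + 1/4·π_3 + 1/8·π_4 + 1/4·π_5
  π_2 = 1/8·π_0 + 1/8·π_1 + 1/8·π_2 + 1/8·π_3 + 1/8·π_4 + 1/4·π_5
  π_3 = 1/4·π_0 + 1/4·π_1 + 1/8·π_2 + 1/8·π_3 + 1/8·π_4 + 1/8·π_5
  π_4 = 1/8·π_0 + 1/8·π_1 + 1/4·π_2 + 1/8·π_3 + 1/8·π_4 + 1/8·π_5
  normalize: π_0 + π_1 + π_2 + π_3 + π_4 + π_5 = 1
Solving the linear system gives exactly π = [8529/42623, 7152/42623, 6241/42623, 7288/42623, 6108/42623, 7305/42623].

π = [0.2001, 0.1678, 0.1464, 0.1710, 0.1433, 0.1714]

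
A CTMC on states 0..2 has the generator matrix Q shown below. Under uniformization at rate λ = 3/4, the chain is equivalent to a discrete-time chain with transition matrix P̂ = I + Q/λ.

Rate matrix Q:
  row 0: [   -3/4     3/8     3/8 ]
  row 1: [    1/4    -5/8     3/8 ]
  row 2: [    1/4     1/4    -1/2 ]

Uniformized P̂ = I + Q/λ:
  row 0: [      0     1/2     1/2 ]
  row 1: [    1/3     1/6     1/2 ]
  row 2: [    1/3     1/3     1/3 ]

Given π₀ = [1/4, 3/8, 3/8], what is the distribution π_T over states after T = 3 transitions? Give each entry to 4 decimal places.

π = [0.2500, 0.3212, 0.4288]

t=0: π = [0.2500, 0.3750, 0.3750]
t=1: π = [0.2500, 0.3125, 0.4375]
t=2: π = [0.2500, 0.3229, 0.4271]
t=3: π = [0.2500, 0.3212, 0.4288]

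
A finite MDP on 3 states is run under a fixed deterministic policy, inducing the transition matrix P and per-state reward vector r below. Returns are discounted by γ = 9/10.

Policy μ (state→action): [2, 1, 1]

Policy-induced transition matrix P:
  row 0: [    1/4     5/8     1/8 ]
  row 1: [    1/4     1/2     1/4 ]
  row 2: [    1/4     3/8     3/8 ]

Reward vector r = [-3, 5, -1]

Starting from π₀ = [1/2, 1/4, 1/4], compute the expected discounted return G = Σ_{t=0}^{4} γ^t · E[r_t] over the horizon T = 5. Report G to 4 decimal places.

G = 4.3328

t=0: π = [0.5000, 0.2500, 0.2500], E[r] = -0.5000, γ^t·E[r] = -0.500000, running G = -0.500000
t=1: π = [0.2500, 0.5313, 0.2188], E[r] = 1.6875, γ^t·E[r] = 1.518750, running G = 1.018750
t=2: π = [0.2500, 0.5039, 0.2461], E[r] = 1.5234, γ^t·E[r] = 1.233984, running G = 2.252734
t=3: π = [0.2500, 0.5005, 0.2495], E[r] = 1.5029, γ^t·E[r] = 1.095636, running G = 3.348370
t=4: π = [0.2500, 0.5001, 0.2499], E[r] = 1.5004, γ^t·E[r] = 0.984390, running G = 4.332760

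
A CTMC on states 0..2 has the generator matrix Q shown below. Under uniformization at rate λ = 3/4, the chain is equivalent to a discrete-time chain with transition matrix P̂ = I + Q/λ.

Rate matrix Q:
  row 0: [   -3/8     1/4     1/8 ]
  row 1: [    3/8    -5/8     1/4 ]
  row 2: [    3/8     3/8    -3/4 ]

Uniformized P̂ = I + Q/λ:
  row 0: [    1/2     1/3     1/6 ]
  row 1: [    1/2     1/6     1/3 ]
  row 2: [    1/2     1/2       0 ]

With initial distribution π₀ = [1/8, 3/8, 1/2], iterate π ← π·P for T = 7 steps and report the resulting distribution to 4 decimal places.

π = [0.5000, 0.3126, 0.1874]

t=0: π = [0.1250, 0.3750, 0.5000]
t=1: π = [0.5000, 0.3542, 0.1458]
t=2: π = [0.5000, 0.2986, 0.2014]
t=3: π = [0.5000, 0.3171, 0.1829]
t=4: π = [0.5000, 0.3110, 0.1890]
t=5: π = [0.5000, 0.3130, 0.1870]
t=6: π = [0.5000, 0.3123, 0.1877]
t=7: π = [0.5000, 0.3126, 0.1874]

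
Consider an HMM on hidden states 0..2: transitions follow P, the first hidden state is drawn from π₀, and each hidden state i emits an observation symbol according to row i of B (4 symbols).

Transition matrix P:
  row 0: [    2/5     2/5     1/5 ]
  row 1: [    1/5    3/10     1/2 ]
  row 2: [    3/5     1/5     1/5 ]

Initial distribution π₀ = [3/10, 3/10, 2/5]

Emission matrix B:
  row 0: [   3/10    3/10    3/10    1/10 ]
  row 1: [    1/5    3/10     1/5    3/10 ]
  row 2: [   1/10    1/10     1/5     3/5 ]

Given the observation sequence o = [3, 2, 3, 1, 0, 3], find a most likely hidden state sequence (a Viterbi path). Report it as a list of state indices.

path = [2, 0, 2, 0, 1, 2]

t=0: δ = [3.000e-02, 9.000e-02, 2.400e-01]  (obs o_0=3)
t=1: δ = [4.320e-02, 9.600e-03, 9.600e-03]  ψ = [2, 2, 2]  (obs o_1=2)
t=2: δ = [1.728e-03, 5.184e-03, 5.184e-03]  ψ = [0, 0, 0]  (obs o_2=3)
t=3: δ = [9.331e-04, 4.666e-04, 2.592e-04]  ψ = [2, 1, 1]  (obs o_3=1)
t=4: δ = [1.120e-04, 7.465e-05, 2.333e-05]  ψ = [0, 0, 1]  (obs o_4=0)
t=5: δ = [4.479e-06, 1.344e-05, 2.239e-05]  ψ = [0, 0, 1]  (obs o_5=3)
backtrack: best end state = 2; path = [2, 0, 2, 0, 1, 2]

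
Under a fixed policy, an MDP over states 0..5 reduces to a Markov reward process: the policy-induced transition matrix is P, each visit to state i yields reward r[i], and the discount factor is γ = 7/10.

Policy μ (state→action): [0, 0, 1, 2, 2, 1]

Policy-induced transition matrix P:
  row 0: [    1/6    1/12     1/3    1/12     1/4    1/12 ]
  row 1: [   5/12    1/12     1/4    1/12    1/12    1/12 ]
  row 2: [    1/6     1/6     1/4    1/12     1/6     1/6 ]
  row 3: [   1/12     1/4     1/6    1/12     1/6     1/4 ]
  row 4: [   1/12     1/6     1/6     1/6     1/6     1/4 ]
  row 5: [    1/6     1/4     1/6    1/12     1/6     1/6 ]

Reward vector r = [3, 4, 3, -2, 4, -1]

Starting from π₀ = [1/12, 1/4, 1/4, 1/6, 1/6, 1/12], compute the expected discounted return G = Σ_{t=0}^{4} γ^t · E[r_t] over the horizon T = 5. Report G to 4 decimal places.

t=0: π = [0.0833, 0.2500, 0.2500, 0.1667, 0.1667, 0.0833], E[r] = 2.2500, γ^t·E[r] = 2.250000, running G = 2.250000
t=1: π = [0.2014, 0.1597, 0.2222, 0.0972, 0.1528, 0.1667], E[r] = 2.1597, γ^t·E[r] = 1.511806, running G = 3.761806
t=2: π = [0.1858, 0.1586, 0.2321, 0.0961, 0.1701, 0.1574], E[r] = 2.2188, γ^t·E[r] = 1.087188, running G = 4.848993
t=3: π = [0.1841, 0.1591, 0.2302, 0.0975, 0.1689, 0.1602], E[r] = 2.1998, γ^t·E[r] = 0.754547, running G = 5.603540
t=4: π = [0.1842, 0.1595, 0.2298, 0.0974, 0.1688, 0.1603], E[r] = 2.2002, γ^t·E[r] = 0.528258, running G = 6.131798

G = 6.1318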